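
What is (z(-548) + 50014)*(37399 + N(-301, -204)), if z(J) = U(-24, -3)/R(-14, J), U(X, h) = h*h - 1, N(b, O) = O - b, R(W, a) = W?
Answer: 13127124624/7 ≈ 1.8753e+9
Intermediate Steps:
U(X, h) = -1 + h**2 (U(X, h) = h**2 - 1 = -1 + h**2)
z(J) = -4/7 (z(J) = (-1 + (-3)**2)/(-14) = (-1 + 9)*(-1/14) = 8*(-1/14) = -4/7)
(z(-548) + 50014)*(37399 + N(-301, -204)) = (-4/7 + 50014)*(37399 + (-204 - 1*(-301))) = 350094*(37399 + (-204 + 301))/7 = 350094*(37399 + 97)/7 = (350094/7)*37496 = 13127124624/7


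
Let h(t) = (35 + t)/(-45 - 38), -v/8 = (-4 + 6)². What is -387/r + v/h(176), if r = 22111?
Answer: 58645159/4665421 ≈ 12.570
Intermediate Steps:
v = -32 (v = -8*(-4 + 6)² = -8*2² = -8*4 = -32)
h(t) = -35/83 - t/83 (h(t) = (35 + t)/(-83) = (35 + t)*(-1/83) = -35/83 - t/83)
-387/r + v/h(176) = -387/22111 - 32/(-35/83 - 1/83*176) = -387*1/22111 - 32/(-35/83 - 176/83) = -387/22111 - 32/(-211/83) = -387/22111 - 32*(-83/211) = -387/22111 + 2656/211 = 58645159/4665421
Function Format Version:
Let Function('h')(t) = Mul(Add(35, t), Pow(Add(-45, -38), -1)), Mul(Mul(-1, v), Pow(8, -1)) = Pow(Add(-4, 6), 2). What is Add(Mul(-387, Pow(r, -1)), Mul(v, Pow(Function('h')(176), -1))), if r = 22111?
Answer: Rational(58645159, 4665421) ≈ 12.570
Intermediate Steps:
v = -32 (v = Mul(-8, Pow(Add(-4, 6), 2)) = Mul(-8, Pow(2, 2)) = Mul(-8, 4) = -32)
Function('h')(t) = Add(Rational(-35, 83), Mul(Rational(-1, 83), t)) (Function('h')(t) = Mul(Add(35, t), Pow(-83, -1)) = Mul(Add(35, t), Rational(-1, 83)) = Add(Rational(-35, 83), Mul(Rational(-1, 83), t)))
Add(Mul(-387, Pow(r, -1)), Mul(v, Pow(Function('h')(176), -1))) = Add(Mul(-387, Pow(22111, -1)), Mul(-32, Pow(Add(Rational(-35, 83), Mul(Rational(-1, 83), 176)), -1))) = Add(Mul(-387, Rational(1, 22111)), Mul(-32, Pow(Add(Rational(-35, 83), Rational(-176, 83)), -1))) = Add(Rational(-387, 22111), Mul(-32, Pow(Rational(-211, 83), -1))) = Add(Rational(-387, 22111), Mul(-32, Rational(-83, 211))) = Add(Rational(-387, 22111), Rational(2656, 211)) = Rational(58645159, 4665421)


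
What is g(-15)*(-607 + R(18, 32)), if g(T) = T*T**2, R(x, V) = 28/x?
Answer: 2043375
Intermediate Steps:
g(T) = T**3
g(-15)*(-607 + R(18, 32)) = (-15)**3*(-607 + 28/18) = -3375*(-607 + 28*(1/18)) = -3375*(-607 + 14/9) = -3375*(-5449/9) = 2043375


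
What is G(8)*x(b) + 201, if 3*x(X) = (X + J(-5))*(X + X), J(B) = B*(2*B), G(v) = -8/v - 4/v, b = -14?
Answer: 705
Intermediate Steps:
G(v) = -12/v
J(B) = 2*B²
x(X) = 2*X*(50 + X)/3 (x(X) = ((X + 2*(-5)²)*(X + X))/3 = ((X + 2*25)*(2*X))/3 = ((X + 50)*(2*X))/3 = ((50 + X)*(2*X))/3 = (2*X*(50 + X))/3 = 2*X*(50 + X)/3)
G(8)*x(b) + 201 = (-12/8)*((⅔)*(-14)*(50 - 14)) + 201 = (-12*⅛)*((⅔)*(-14)*36) + 201 = -3/2*(-336) + 201 = 504 + 201 = 705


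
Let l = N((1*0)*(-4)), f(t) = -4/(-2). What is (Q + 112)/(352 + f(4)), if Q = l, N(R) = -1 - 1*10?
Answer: 101/354 ≈ 0.28531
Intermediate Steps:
f(t) = 2 (f(t) = -4*(-½) = 2)
N(R) = -11 (N(R) = -1 - 10 = -11)
l = -11
Q = -11
(Q + 112)/(352 + f(4)) = (-11 + 112)/(352 + 2) = 101/354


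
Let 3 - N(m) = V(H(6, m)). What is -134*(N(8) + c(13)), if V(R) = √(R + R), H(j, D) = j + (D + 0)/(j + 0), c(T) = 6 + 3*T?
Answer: -6432 + 268*√33/3 ≈ -5918.8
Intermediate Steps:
H(j, D) = j + D/j
V(R) = √2*√R (V(R) = √(2*R) = √2*√R)
N(m) = 3 - √2*√(6 + m/6)
-134*(N(8) + c(13)) = -134*((3 - √(108 + 3*8)/3) + (6 + 3*13)) = -134*((3 - √(108 + 24)/3) + (6 + 39)) = -134*((3 - 2*√33/3) + 45) = -134*(48 - 2*√33/3) = -6432 + 268*√33/3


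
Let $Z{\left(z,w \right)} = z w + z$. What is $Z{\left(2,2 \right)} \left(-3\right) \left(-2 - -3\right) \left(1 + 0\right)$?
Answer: $-18$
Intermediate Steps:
$Z{\left(z,w \right)} = z + w z$ ($Z{\left(z,w \right)} = w z + z = z + w z$)
$Z{\left(2,2 \right)} \left(-3\right) \left(-2 - -3\right) \left(1 + 0\right) = 2 \left(1 + 2\right) \left(-3\right) \left(-2 - -3\right) \left(1 + 0\right) = 2 \cdot 3 \left(-3\right) \left(-2 + 3\right) 1 = 6 \left(-3\right) 1 \cdot 1 = \left(-18\right) 1 \cdot 1 = \left(-18\right) 1 = -18$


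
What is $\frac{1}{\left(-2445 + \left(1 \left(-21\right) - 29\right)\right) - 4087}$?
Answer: $- \frac{1}{6582} \approx -0.00015193$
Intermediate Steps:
$\frac{1}{\left(-2445 + \left(1 \left(-21\right) - 29\right)\right) - 4087} = \frac{1}{\left(-2445 - 50\right) - 4087} = \frac{1}{-2495 - 4087} = \frac{1}{-6582} = - \frac{1}{6582}$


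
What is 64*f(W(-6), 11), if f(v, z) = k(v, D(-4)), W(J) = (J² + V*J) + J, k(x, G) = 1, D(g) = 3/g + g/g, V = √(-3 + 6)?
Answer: 64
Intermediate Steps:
V = √3 ≈ 1.7320
D(g) = 1 + 3/g (D(g) = 3/g + 1 = 1 + 3/g)
W(J) = J + J² + J*√3 (W(J) = (J² + √3*J) + J = (J² + J*√3) + J = J + J² + J*√3)
f(v, z) = 1
64*f(W(-6), 11) = 64*1 = 64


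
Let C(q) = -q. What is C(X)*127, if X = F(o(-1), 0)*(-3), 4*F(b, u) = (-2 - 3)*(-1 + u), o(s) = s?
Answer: 1905/4 ≈ 476.25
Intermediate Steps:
F(b, u) = 5/4 - 5*u/4 (F(b, u) = ((-2 - 3)*(-1 + u))/4 = (-5*(-1 + u))/4 = (5 - 5*u)/4 = 5/4 - 5*u/4)
X = -15/4 (X = (5/4 - 5/4*0)*(-3) = (5/4 + 0)*(-3) = (5/4)*(-3) = -15/4 ≈ -3.7500)
C(X)*127 = -1*(-15/4)*127 = (15/4)*127 = 1905/4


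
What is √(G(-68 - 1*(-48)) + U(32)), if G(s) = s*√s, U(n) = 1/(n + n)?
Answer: √(1 - 2560*I*√5)/8 ≈ 6.688 - 6.6868*I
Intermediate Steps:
U(n) = 1/(2*n)
G(s) = s^(3/2)
√(G(-68 - 1*(-48)) + U(32)) = √((-68 - 1*(-48))^(3/2) + (½)/32) = √((-68 + 48)^(3/2) + (½)*(1/32)) = √((-20)^(3/2) + 1/64) = √(-40*I*√5 + 1/64) = √(1/64 - 40*I*√5)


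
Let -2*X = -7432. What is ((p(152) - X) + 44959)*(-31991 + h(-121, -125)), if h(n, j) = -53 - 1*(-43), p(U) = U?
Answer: -1324681395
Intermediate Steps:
X = 3716 (X = -½*(-7432) = 3716)
h(n, j) = -10 (h(n, j) = -53 + 43 = -10)
((p(152) - X) + 44959)*(-31991 + h(-121, -125)) = ((152 - 1*3716) + 44959)*(-31991 - 10) = ((152 - 3716) + 44959)*(-32001) = (-3564 + 44959)*(-32001) = 41395*(-32001) = -1324681395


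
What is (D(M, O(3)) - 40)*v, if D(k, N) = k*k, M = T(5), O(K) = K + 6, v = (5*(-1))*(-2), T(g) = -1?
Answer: -390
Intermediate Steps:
v = 10 (v = -5*(-2) = 10)
O(K) = 6 + K
M = -1
D(k, N) = k²
(D(M, O(3)) - 40)*v = ((-1)² - 40)*10 = (1 - 40)*10 = -39*10 = -390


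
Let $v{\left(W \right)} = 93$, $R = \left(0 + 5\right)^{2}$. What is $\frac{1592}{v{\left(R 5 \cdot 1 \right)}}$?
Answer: $\frac{1592}{93} \approx 17.118$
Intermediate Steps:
$R = 25$ ($R = 5^{2} = 25$)
$\frac{1592}{v{\left(R 5 \cdot 1 \right)}} = \frac{1592}{93}$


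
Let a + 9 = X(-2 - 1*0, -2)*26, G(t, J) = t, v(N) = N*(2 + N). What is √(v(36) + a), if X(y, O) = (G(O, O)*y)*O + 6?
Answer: √1307 ≈ 36.152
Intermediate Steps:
X(y, O) = 6 + y*O² (X(y, O) = (O*y)*O + 6 = y*O² + 6 = 6 + y*O²)
a = -61 (a = -9 + (6 + (-2 - 1*0)*(-2)²)*26 = -9 + (6 + (-2 + 0)*4)*26 = -9 + (6 - 2*4)*26 = -9 + (6 - 8)*26 = -9 - 2*26 = -9 - 52 = -61)
√(v(36) + a) = √(36*(2 + 36) - 61) = √(36*38 - 61) = √(1368 - 61) = √1307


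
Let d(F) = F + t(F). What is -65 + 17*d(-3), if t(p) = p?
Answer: -167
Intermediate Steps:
d(F) = 2*F (d(F) = F + F = 2*F)
-65 + 17*d(-3) = -65 + 17*(2*(-3)) = -65 + 17*(-6) = -65 - 102 = -167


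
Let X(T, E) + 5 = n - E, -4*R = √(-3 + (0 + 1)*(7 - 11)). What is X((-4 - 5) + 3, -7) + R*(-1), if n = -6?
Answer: -4 + I*√7/4 ≈ -4.0 + 0.66144*I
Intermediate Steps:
R = -I*√7/4 (R = -√(-3 + (0 + 1)*(7 - 11))/4 = -√(-3 + 1*(-4))/4 = -√(-3 - 4)/4 = -I*√7/4 ≈ -0.66144*I)
X(T, E) = -11 - E (X(T, E) = -5 + (-6 - E) = -11 - E)
X((-4 - 5) + 3, -7) + R*(-1) = (-11 - 1*(-7)) - I*√7/4*(-1) = (-11 + 7) + I*√7/4 = -4 + I*√7/4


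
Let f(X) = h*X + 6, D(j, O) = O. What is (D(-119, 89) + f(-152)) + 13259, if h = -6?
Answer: 14266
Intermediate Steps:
f(X) = 6 - 6*X (f(X) = -6*X + 6 = 6 - 6*X)
(D(-119, 89) + f(-152)) + 13259 = (89 + (6 - 6*(-152))) + 13259 = (89 + (6 + 912)) + 13259 = (89 + 918) + 13259 = 1007 + 13259 = 14266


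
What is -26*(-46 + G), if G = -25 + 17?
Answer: 1404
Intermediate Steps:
G = -8
-26*(-46 + G) = -26*(-46 - 8) = -26*(-54) = 1404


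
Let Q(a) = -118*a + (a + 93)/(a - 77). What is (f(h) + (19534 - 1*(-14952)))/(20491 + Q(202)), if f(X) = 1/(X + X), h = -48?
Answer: -82766375/8022336 ≈ -10.317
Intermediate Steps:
f(X) = 1/(2*X)
Q(a) = -118*a + (93 + a)/(-77 + a)
(f(h) + (19534 - 1*(-14952)))/(20491 + Q(202)) = ((½)/(-48) + (19534 - 1*(-14952)))/(20491 + (93 - 118*202² + 9087*202)/(-77 + 202)) = ((½)*(-1/48) + (19534 + 14952))/(20491 + (93 - 118*40804 + 1835574)/125) = (-1/96 + 34486)/(20491 + (93 - 4814872 + 1835574)/125) = 3310655/(96*(20491 + (1/125)*(-2979205))) = 3310655/(96*(20491 - 595841/25)) = 3310655/(96*(-83566/25)) = (3310655/96)*(-25/83566) = -82766375/8022336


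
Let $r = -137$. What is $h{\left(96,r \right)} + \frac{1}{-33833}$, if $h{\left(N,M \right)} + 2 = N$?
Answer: $\frac{3180301}{33833} \approx 94.0$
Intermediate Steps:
$h{\left(N,M \right)} = -2 + N$
$h{\left(96,r \right)} + \frac{1}{-33833} = \left(-2 + 96\right) + \frac{1}{-33833} = 94 - \frac{1}{33833} = \frac{3180301}{33833}$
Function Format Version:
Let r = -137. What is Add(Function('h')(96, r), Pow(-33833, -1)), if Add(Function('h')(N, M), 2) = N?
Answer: Rational(3180301, 33833) ≈ 94.000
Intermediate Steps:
Function('h')(N, M) = Add(-2, N)
Add(Function('h')(96, r), Pow(-33833, -1)) = Add(Add(-2, 96), Pow(-33833, -1)) = Add(94, Rational(-1, 33833)) = Rational(3180301, 33833)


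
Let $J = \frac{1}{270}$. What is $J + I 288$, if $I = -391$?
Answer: $- \frac{30404159}{270} \approx -1.1261 \cdot 10^{5}$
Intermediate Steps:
$J = \frac{1}{270} \approx 0.0037037$
$J + I 288 = \frac{1}{270} - 112608 = - \frac{30404159}{270}$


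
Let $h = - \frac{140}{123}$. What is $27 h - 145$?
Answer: $- \frac{7205}{41} \approx -175.73$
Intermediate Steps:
$h = - \frac{140}{123}$ ($h = \left(-140\right) \frac{1}{123} = - \frac{140}{123} \approx -1.1382$)
$27 h - 145 = 27 \left(- \frac{140}{123}\right) - 145 = - \frac{1260}{41} - 145 = - \frac{7205}{41}$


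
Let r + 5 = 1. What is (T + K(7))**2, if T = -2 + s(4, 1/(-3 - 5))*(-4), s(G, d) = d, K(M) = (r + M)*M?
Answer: 1521/4 ≈ 380.25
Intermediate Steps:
r = -4 (r = -5 + 1 = -4)
K(M) = M*(-4 + M) (K(M) = (-4 + M)*M = M*(-4 + M))
T = -3/2 (T = -2 - 4/(-3 - 5) = -2 - 4/(-8) = -2 - 1/8*(-4) = -2 + 1/2 = -3/2 ≈ -1.5000)
(T + K(7))**2 = (-3/2 + 7*(-4 + 7))**2 = (-3/2 + 7*3)**2 = (-3/2 + 21)**2 = (39/2)**2 = 1521/4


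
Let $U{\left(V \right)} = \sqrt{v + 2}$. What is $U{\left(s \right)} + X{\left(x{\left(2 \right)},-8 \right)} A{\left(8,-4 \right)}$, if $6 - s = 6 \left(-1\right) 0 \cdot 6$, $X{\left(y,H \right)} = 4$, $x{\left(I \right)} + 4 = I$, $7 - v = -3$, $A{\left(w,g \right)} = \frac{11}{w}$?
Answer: $\frac{11}{2} + 2 \sqrt{3} \approx 8.9641$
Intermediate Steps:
$v = 10$ ($v = 7 - -3 = 7 + 3 = 10$)
$x{\left(I \right)} = -4 + I$
$s = 6$ ($s = 6 - 6 \left(-1\right) 0 \cdot 6 = 6 - \left(-6\right) 0 = 6 - 0 = 6 + 0 = 6$)
$U{\left(V \right)} = 2 \sqrt{3}$ ($U{\left(V \right)} = \sqrt{10 + 2} = \sqrt{12} = 2 \sqrt{3}$)
$U{\left(s \right)} + X{\left(x{\left(2 \right)},-8 \right)} A{\left(8,-4 \right)} = 2 \sqrt{3} + 4 \cdot \frac{11}{8} = 2 \sqrt{3} + \frac{11}{2} = \frac{11}{2} + 2 \sqrt{3}$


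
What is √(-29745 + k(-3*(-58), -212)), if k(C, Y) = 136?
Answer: I*√29609 ≈ 172.07*I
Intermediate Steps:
√(-29745 + k(-3*(-58), -212)) = √(-29745 + 136) = √(-29609) = I*√29609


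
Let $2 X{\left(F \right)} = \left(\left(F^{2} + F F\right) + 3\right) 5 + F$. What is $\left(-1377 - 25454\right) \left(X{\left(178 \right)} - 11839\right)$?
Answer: $- \frac{7871008005}{2} \approx -3.9355 \cdot 10^{9}$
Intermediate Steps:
$X{\left(F \right)} = \frac{15}{2} + \frac{F}{2} + 5 F^{2}$ ($X{\left(F \right)} = \frac{\left(\left(F^{2} + F F\right) + 3\right) 5 + F}{2} = \frac{\left(\left(F^{2} + F^{2}\right) + 3\right) 5 + F}{2} = \frac{\left(2 F^{2} + 3\right) 5 + F}{2} = \frac{\left(3 + 2 F^{2}\right) 5 + F}{2} = \frac{\left(15 + 10 F^{2}\right) + F}{2} = \frac{15 + F + 10 F^{2}}{2} = \frac{15}{2} + \frac{F}{2} + 5 F^{2}$)
$\left(-1377 - 25454\right) \left(X{\left(178 \right)} - 11839\right) = \left(-1377 - 25454\right) \left(\left(\frac{15}{2} + \frac{1}{2} \cdot 178 + 5 \cdot 178^{2}\right) - 11839\right) = - 26831 \left(\left(\frac{15}{2} + 89 + 5 \cdot 31684\right) - 11839\right) = - 26831 \left(\left(\frac{15}{2} + 89 + 158420\right) - 11839\right) = - 26831 \left(\frac{317033}{2} - 11839\right) = \left(-26831\right) \frac{293355}{2} = - \frac{7871008005}{2}$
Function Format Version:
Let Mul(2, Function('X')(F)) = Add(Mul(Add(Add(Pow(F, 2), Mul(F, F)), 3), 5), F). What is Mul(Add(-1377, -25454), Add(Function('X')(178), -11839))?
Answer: Rational(-7871008005, 2) ≈ -3.9355e+9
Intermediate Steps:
Function('X')(F) = Add(Rational(15, 2), Mul(Rational(1, 2), F), Mul(5, Pow(F, 2))) (Function('X')(F) = Mul(Rational(1, 2), Add(Mul(Add(Add(Pow(F, 2), Mul(F, F)), 3), 5), F)) = Mul(Rational(1, 2), Add(Mul(Add(Add(Pow(F, 2), Pow(F, 2)), 3), 5), F)) = Mul(Rational(1, 2), Add(Mul(Add(Mul(2, Pow(F, 2)), 3), 5), F)) = Mul(Rational(1, 2), Add(Mul(Add(3, Mul(2, Pow(F, 2))), 5), F)) = Mul(Rational(1, 2), Add(Add(15, Mul(10, Pow(F, 2))), F)) = Mul(Rational(1, 2), Add(15, F, Mul(10, Pow(F, 2)))) = Add(Rational(15, 2), Mul(Rational(1, 2), F), Mul(5, Pow(F, 2))))
Mul(Add(-1377, -25454), Add(Function('X')(178), -11839)) = Mul(Add(-1377, -25454), Add(Add(Rational(15, 2), Mul(Rational(1, 2), 178), Mul(5, Pow(178, 2))), -11839)) = Mul(-26831, Add(Add(Rational(15, 2), 89, Mul(5, 31684)), -11839)) = Mul(-26831, Add(Add(Rational(15, 2), 89, 158420), -11839)) = Mul(-26831, Add(Rational(317033, 2), -11839)) = Mul(-26831, Rational(293355, 2)) = Rational(-7871008005, 2)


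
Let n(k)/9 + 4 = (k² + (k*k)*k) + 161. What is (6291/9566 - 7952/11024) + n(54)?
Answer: 9522856317539/6590974 ≈ 1.4448e+6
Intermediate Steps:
n(k) = 1413 + 9*k² + 9*k³ (n(k) = -36 + 9*((k² + (k*k)*k) + 161) = -36 + 9*((k² + k²*k) + 161) = -36 + 9*((k² + k³) + 161) = -36 + 9*(161 + k² + k³) = -36 + (1449 + 9*k² + 9*k³) = 1413 + 9*k² + 9*k³)
(6291/9566 - 7952/11024) + n(54) = (6291/9566 - 7952/11024) + (1413 + 9*54² + 9*54³) = (6291*(1/9566) - 7952*1/11024) + (1413 + 9*2916 + 9*157464) = (6291/9566 - 497/689) + (1413 + 26244 + 1417176) = -419803/6590974 + 1444833 = 9522856317539/6590974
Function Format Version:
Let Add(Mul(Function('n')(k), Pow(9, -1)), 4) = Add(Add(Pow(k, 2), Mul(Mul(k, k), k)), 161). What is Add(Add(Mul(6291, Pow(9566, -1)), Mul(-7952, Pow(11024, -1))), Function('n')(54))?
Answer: Rational(9522856317539, 6590974) ≈ 1.4448e+6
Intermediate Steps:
Function('n')(k) = Add(1413, Mul(9, Pow(k, 2)), Mul(9, Pow(k, 3))) (Function('n')(k) = Add(-36, Mul(9, Add(Add(Pow(k, 2), Mul(Mul(k, k), k)), 161))) = Add(-36, Mul(9, Add(Add(Pow(k, 2), Mul(Pow(k, 2), k)), 161))) = Add(-36, Mul(9, Add(Add(Pow(k, 2), Pow(k, 3)), 161))) = Add(-36, Mul(9, Add(161, Pow(k, 2), Pow(k, 3)))) = Add(-36, Add(1449, Mul(9, Pow(k, 2)), Mul(9, Pow(k, 3)))) = Add(1413, Mul(9, Pow(k, 2)), Mul(9, Pow(k, 3))))
Add(Add(Mul(6291, Pow(9566, -1)), Mul(-7952, Pow(11024, -1))), Function('n')(54)) = Add(Add(Mul(6291, Pow(9566, -1)), Mul(-7952, Pow(11024, -1))), Add(1413, Mul(9, Pow(54, 2)), Mul(9, Pow(54, 3)))) = Add(Add(Mul(6291, Rational(1, 9566)), Mul(-7952, Rational(1, 11024))), Add(1413, Mul(9, 2916), Mul(9, 157464))) = Add(Add(Rational(6291, 9566), Rational(-497, 689)), Add(1413, 26244, 1417176)) = Add(Rational(-419803, 6590974), 1444833) = Rational(9522856317539, 6590974)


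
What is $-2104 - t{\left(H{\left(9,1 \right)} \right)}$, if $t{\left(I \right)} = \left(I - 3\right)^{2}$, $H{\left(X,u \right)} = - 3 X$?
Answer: $-3004$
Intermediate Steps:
$t{\left(I \right)} = \left(-3 + I\right)^{2}$
$-2104 - t{\left(H{\left(9,1 \right)} \right)} = -2104 - \left(-3 - 27\right)^{2} = -2104 - \left(-30\right)^{2} = -2104 - 900 = -3004$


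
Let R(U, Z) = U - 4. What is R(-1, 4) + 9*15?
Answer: 130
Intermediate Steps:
R(U, Z) = -4 + U
R(-1, 4) + 9*15 = (-4 - 1) + 9*15 = -5 + 135 = 130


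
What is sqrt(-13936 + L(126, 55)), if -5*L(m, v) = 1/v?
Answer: I*sqrt(42156411)/55 ≈ 118.05*I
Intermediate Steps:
L(m, v) = -1/(5*v)
sqrt(-13936 + L(126, 55)) = sqrt(-13936 - 1/5/55) = sqrt(-13936 - 1/5*1/55) = sqrt(-13936 - 1/275) = sqrt(-3832401/275) = I*sqrt(42156411)/55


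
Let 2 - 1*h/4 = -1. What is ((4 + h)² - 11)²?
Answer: 60025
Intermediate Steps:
h = 12 (h = 8 - 4*(-1) = 8 + 4 = 12)
((4 + h)² - 11)² = ((4 + 12)² - 11)² = (16² - 11)² = (256 - 11)² = 245² = 60025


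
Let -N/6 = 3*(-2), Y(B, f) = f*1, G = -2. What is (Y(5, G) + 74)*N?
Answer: 2592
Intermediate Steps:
Y(B, f) = f
N = 36 (N = -18*(-2) = -6*(-6) = 36)
(Y(5, G) + 74)*N = (-2 + 74)*36 = 72*36 = 2592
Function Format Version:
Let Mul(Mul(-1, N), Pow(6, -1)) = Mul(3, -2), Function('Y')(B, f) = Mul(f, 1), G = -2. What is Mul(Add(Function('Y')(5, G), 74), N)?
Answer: 2592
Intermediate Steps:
Function('Y')(B, f) = f
N = 36 (N = Mul(-6, Mul(3, -2)) = Mul(-6, -6) = 36)
Mul(Add(Function('Y')(5, G), 74), N) = Mul(Add(-2, 74), 36) = Mul(72, 36) = 2592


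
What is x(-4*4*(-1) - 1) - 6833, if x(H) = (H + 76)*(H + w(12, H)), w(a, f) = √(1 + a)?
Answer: -5468 + 91*√13 ≈ -5139.9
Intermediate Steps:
x(H) = (76 + H)*(H + √13) (x(H) = (H + 76)*(H + √(1 + 12)) = (76 + H)*(H + √13))
x(-4*4*(-1) - 1) - 6833 = ((-4*4*(-1) - 1)² + 76*(-4*4*(-1) - 1) + 76*√13 + (-4*4*(-1) - 1)*√13) - 6833 = ((-16*(-1) - 1)² + 76*(-16*(-1) - 1) + 76*√13 + (-16*(-1) - 1)*√13) - 6833 = ((16 - 1)² + 76*(16 - 1) + 76*√13 + (16 - 1)*√13) - 6833 = (15² + 76*15 + 76*√13 + 15*√13) - 6833 = (225 + 1140 + 76*√13 + 15*√13) - 6833 = (1365 + 91*√13) - 6833 = -5468 + 91*√13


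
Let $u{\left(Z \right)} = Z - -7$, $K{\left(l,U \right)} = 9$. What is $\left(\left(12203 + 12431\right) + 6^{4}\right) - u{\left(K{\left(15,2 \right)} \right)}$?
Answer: $25914$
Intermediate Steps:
$u{\left(Z \right)} = 7 + Z$ ($u{\left(Z \right)} = Z + 7 = 7 + Z$)
$\left(\left(12203 + 12431\right) + 6^{4}\right) - u{\left(K{\left(15,2 \right)} \right)} = \left(\left(12203 + 12431\right) + 6^{4}\right) - \left(7 + 9\right) = \left(24634 + 1296\right) - 16 = 25930 - 16 = 25914$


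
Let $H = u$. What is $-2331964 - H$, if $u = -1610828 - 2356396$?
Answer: $1635260$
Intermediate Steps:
$u = -3967224$ ($u = -1610828 - 2356396 = -3967224$)
$H = -3967224$
$-2331964 - H = -2331964 - -3967224 = -2331964 + 3967224 = 1635260$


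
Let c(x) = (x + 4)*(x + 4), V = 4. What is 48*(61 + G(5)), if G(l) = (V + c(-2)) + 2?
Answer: 3408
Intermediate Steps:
c(x) = (4 + x)² (c(x) = (4 + x)*(4 + x) = (4 + x)²)
G(l) = 10 (G(l) = (4 + (4 - 2)²) + 2 = (4 + 2²) + 2 = (4 + 4) + 2 = 8 + 2 = 10)
48*(61 + G(5)) = 48*(61 + 10) = 48*71 = 3408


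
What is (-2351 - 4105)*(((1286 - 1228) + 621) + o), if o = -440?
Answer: -1542984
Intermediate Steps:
(-2351 - 4105)*(((1286 - 1228) + 621) + o) = (-2351 - 4105)*(((1286 - 1228) + 621) - 440) = -6456*((58 + 621) - 440) = -6456*(679 - 440) = -6456*239 = -1542984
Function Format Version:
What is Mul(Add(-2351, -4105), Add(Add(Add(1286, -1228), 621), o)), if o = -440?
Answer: -1542984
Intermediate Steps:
Mul(Add(-2351, -4105), Add(Add(Add(1286, -1228), 621), o)) = Mul(Add(-2351, -4105), Add(Add(Add(1286, -1228), 621), -440)) = Mul(-6456, Add(Add(58, 621), -440)) = Mul(-6456, Add(679, -440)) = Mul(-6456, 239) = -1542984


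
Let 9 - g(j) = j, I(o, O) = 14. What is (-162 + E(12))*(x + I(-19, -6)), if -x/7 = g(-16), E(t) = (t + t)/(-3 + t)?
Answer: 76958/3 ≈ 25653.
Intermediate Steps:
E(t) = 2*t/(-3 + t) (E(t) = (2*t)/(-3 + t) = 2*t/(-3 + t))
g(j) = 9 - j
x = -175 (x = -7*(9 - 1*(-16)) = -7*(9 + 16) = -7*25 = -175)
(-162 + E(12))*(x + I(-19, -6)) = (-162 + 2*12/(-3 + 12))*(-175 + 14) = (-162 + 2*12/9)*(-161) = (-162 + 2*12*(⅑))*(-161) = (-162 + 8/3)*(-161) = -478/3*(-161) = 76958/3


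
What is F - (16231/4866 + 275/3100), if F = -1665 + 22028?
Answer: 6142321111/301692 ≈ 20360.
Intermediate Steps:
F = 20363
F - (16231/4866 + 275/3100) = 20363 - (16231/4866 + 275/3100) = 20363 - (16231*(1/4866) + 275*(1/3100)) = 20363 - (16231/4866 + 11/124) = 20363 - 1*1033085/301692 = 20363 - 1033085/301692 = 6142321111/301692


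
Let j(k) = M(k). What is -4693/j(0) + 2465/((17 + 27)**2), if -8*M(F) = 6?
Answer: 36349987/5808 ≈ 6258.6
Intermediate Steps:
M(F) = -3/4 (M(F) = -1/8*6 = -3/4)
j(k) = -3/4
-4693/j(0) + 2465/((17 + 27)**2) = -4693/(-3/4) + 2465/((17 + 27)**2) = -4693*(-4/3) + 2465/(44**2) = 18772/3 + 2465/1936 = 36349987/5808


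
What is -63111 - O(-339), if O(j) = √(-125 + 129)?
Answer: -63113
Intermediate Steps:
O(j) = 2 (O(j) = √4 = 2)
-63111 - O(-339) = -63111 - 1*2 = -63111 - 2 = -63113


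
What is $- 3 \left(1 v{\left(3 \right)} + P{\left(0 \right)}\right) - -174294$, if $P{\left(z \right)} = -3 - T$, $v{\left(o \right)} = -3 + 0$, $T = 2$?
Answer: $174318$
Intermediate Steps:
$v{\left(o \right)} = -3$
$P{\left(z \right)} = -5$ ($P{\left(z \right)} = -3 - 2 = -5$)
$- 3 \left(1 v{\left(3 \right)} + P{\left(0 \right)}\right) - -174294 = - 3 \left(1 \left(-3\right) - 5\right) - -174294 = - 3 \left(-3 - 5\right) + 174294 = \left(-3\right) \left(-8\right) + 174294 = 24 + 174294 = 174318$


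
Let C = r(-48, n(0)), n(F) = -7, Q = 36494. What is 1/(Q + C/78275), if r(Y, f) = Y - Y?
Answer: 1/36494 ≈ 2.7402e-5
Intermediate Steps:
r(Y, f) = 0
C = 0
1/(Q + C/78275) = 1/(36494 + 0/78275) = 1/(36494 + 0*(1/78275)) = 1/(36494 + 0) = 1/36494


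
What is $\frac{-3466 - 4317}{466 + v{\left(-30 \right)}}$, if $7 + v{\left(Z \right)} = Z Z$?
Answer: $- \frac{7783}{1359} \approx -5.727$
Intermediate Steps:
$v{\left(Z \right)} = -7 + Z^{2}$ ($v{\left(Z \right)} = -7 + Z Z = -7 + Z^{2}$)
$\frac{-3466 - 4317}{466 + v{\left(-30 \right)}} = \frac{-3466 - 4317}{466 - \left(7 - \left(-30\right)^{2}\right)} = - \frac{7783}{466 + \left(-7 + 900\right)} = - \frac{7783}{466 + 893} = - \frac{7783}{1359}$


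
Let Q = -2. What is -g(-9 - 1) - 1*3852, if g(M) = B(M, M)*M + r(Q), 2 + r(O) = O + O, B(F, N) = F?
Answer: -3946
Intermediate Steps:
r(O) = -2 + 2*O (r(O) = -2 + (O + O) = -2 + 2*O)
g(M) = -6 + M² (g(M) = M*M + (-2 + 2*(-2)) = M² + (-2 - 4) = M² - 6 = -6 + M²)
-g(-9 - 1) - 1*3852 = -(-6 + (-9 - 1)²) - 1*3852 = -(-6 + (-10)²) - 3852 = -(-6 + 100) - 3852 = -1*94 - 3852 = -94 - 3852 = -3946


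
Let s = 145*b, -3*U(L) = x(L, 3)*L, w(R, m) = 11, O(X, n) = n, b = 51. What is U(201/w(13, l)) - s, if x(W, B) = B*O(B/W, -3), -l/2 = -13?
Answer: -80742/11 ≈ -7340.2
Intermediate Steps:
l = 26 (l = -2*(-13) = 26)
x(W, B) = -3*B (x(W, B) = B*(-3) = -3*B)
U(L) = 3*L (U(L) = -(-3*3)*L/3 = -(-3)*L = 3*L)
s = 7395 (s = 145*51 = 7395)
U(201/w(13, l)) - s = 3*(201/11) - 1*7395 = 3*(201*(1/11)) - 7395 = 3*(201/11) - 7395 = 603/11 - 7395 = -80742/11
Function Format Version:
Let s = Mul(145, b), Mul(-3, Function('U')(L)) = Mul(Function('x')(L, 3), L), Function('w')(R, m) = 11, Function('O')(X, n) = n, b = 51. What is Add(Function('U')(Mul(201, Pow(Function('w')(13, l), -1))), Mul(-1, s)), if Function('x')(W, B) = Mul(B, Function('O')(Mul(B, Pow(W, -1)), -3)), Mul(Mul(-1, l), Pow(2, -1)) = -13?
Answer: Rational(-80742, 11) ≈ -7340.2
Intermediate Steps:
l = 26 (l = Mul(-2, -13) = 26)
Function('x')(W, B) = Mul(-3, B) (Function('x')(W, B) = Mul(B, -3) = Mul(-3, B))
Function('U')(L) = Mul(3, L) (Function('U')(L) = Mul(Rational(-1, 3), Mul(Mul(-3, 3), L)) = Mul(Rational(-1, 3), Mul(-9, L)) = Mul(3, L))
s = 7395 (s = Mul(145, 51) = 7395)
Add(Function('U')(Mul(201, Pow(Function('w')(13, l), -1))), Mul(-1, s)) = Add(Mul(3, Mul(201, Pow(11, -1))), Mul(-1, 7395)) = Add(Mul(3, Mul(201, Rational(1, 11))), -7395) = Add(Mul(3, Rational(201, 11)), -7395) = Add(Rational(603, 11), -7395) = Rational(-80742, 11)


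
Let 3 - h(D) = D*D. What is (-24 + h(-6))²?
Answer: 3249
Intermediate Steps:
h(D) = 3 - D² (h(D) = 3 - D*D = 3 - D²)
(-24 + h(-6))² = (-24 + (3 - 1*(-6)²))² = (-24 + (3 - 1*36))² = (-24 + (3 - 36))² = (-24 - 33)² = (-57)² = 3249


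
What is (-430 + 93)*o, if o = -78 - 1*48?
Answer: 42462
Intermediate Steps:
o = -126 (o = -78 - 48 = -126)
(-430 + 93)*o = (-430 + 93)*(-126) = -337*(-126) = 42462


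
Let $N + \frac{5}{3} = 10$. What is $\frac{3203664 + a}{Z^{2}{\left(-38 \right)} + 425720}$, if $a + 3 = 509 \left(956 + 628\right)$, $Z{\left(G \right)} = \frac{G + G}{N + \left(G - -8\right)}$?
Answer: $\frac{16941899325}{1798718984} \approx 9.4189$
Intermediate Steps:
$N = \frac{25}{3}$ ($N = - \frac{5}{3} + 10 = \frac{25}{3} \approx 8.3333$)
$Z{\left(G \right)} = \frac{2 G}{\frac{49}{3} + G}$ ($Z{\left(G \right)} = \frac{G + G}{\frac{25}{3} + \left(G - -8\right)} = \frac{2 G}{\frac{25}{3} + \left(G + 8\right)} = \frac{2 G}{\frac{25}{3} + \left(8 + G\right)} = \frac{2 G}{\frac{49}{3} + G}$)
$a = 806253$ ($a = -3 + 509 \left(956 + 628\right) = -3 + 509 \cdot 1584 = -3 + 806256 = 806253$)
$\frac{3203664 + a}{Z^{2}{\left(-38 \right)} + 425720} = \frac{3203664 + 806253}{\left(6 \left(-38\right) \frac{1}{49 + 3 \left(-38\right)}\right)^{2} + 425720} = \frac{4009917}{\left(6 \left(-38\right) \frac{1}{49 - 114}\right)^{2} + 425720} = \frac{4009917}{\left(6 \left(-38\right) \frac{1}{-65}\right)^{2} + 425720} = \frac{4009917}{\left(6 \left(-38\right) \left(- \frac{1}{65}\right)\right)^{2} + 425720} = \frac{4009917}{\left(\frac{228}{65}\right)^{2} + 425720} = \frac{4009917}{\frac{51984}{4225} + 425720} = \frac{4009917}{\frac{1798718984}{4225}} = 4009917 \cdot \frac{4225}{1798718984} = \frac{16941899325}{1798718984}$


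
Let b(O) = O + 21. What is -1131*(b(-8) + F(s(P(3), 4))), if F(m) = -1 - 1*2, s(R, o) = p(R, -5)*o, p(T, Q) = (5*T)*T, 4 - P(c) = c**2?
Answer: -11310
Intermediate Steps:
P(c) = 4 - c**2
p(T, Q) = 5*T**2
s(R, o) = 5*o*R**2 (s(R, o) = (5*R**2)*o = 5*o*R**2)
b(O) = 21 + O
F(m) = -3 (F(m) = -1 - 2 = -3)
-1131*(b(-8) + F(s(P(3), 4))) = -1131*((21 - 8) - 3) = -1131*(13 - 3) = -1131*10 = -11310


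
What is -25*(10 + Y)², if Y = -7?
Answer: -225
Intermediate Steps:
-25*(10 + Y)² = -25*(10 - 7)² = -25*3² = -25*9 = -225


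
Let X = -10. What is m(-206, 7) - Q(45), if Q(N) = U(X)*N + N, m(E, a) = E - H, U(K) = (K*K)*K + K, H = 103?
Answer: 45096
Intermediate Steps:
U(K) = K + K³ (U(K) = K²*K + K = K³ + K = K + K³)
m(E, a) = -103 + E (m(E, a) = E - 1*103 = E - 103 = -103 + E)
Q(N) = -1009*N (Q(N) = (-10 + (-10)³)*N + N = (-10 - 1000)*N + N = -1010*N + N = -1009*N)
m(-206, 7) - Q(45) = (-103 - 206) - (-1009)*45 = -309 - 1*(-45405) = -309 + 45405 = 45096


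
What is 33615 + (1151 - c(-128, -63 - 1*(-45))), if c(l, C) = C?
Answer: 34784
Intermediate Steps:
33615 + (1151 - c(-128, -63 - 1*(-45))) = 33615 + (1151 - (-63 - 1*(-45))) = 33615 + (1151 - (-63 + 45)) = 33615 + (1151 - 1*(-18)) = 33615 + (1151 + 18) = 33615 + 1169 = 34784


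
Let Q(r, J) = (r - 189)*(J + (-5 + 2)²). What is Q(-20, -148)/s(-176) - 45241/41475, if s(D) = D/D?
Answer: 172120712/5925 ≈ 29050.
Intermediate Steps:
Q(r, J) = (-189 + r)*(9 + J) (Q(r, J) = (-189 + r)*(J + (-3)²) = (-189 + r)*(J + 9) = (-189 + r)*(9 + J))
s(D) = 1
Q(-20, -148)/s(-176) - 45241/41475 = (-1701 - 189*(-148) + 9*(-20) - 148*(-20))/1 - 45241/41475 = (-1701 + 27972 - 180 + 2960)*1 - 45241*1/41475 = 29051*1 - 6463/5925 = 29051 - 6463/5925 = 172120712/5925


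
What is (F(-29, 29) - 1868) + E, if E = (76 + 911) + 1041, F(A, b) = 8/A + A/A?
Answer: 4661/29 ≈ 160.72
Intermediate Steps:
F(A, b) = 1 + 8/A (F(A, b) = 8/A + 1 = 1 + 8/A)
E = 2028 (E = 987 + 1041 = 2028)
(F(-29, 29) - 1868) + E = ((8 - 29)/(-29) - 1868) + 2028 = (-1/29*(-21) - 1868) + 2028 = (21/29 - 1868) + 2028 = -54151/29 + 2028 = 4661/29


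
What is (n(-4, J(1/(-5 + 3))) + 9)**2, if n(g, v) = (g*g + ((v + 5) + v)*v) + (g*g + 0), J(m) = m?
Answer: 1521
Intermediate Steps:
n(g, v) = 2*g**2 + v*(5 + 2*v) (n(g, v) = (g**2 + ((5 + v) + v)*v) + (g**2 + 0) = (g**2 + (5 + 2*v)*v) + g**2 = (g**2 + v*(5 + 2*v)) + g**2 = 2*g**2 + v*(5 + 2*v))
(n(-4, J(1/(-5 + 3))) + 9)**2 = ((2*(-4)**2 + 2*(1/(-5 + 3))**2 + 5/(-5 + 3)) + 9)**2 = ((2*16 + 2*(1/(-2))**2 + 5/(-2)) + 9)**2 = ((32 + 2*(-1/2)**2 + 5*(-1/2)) + 9)**2 = ((32 + 2*(1/4) - 5/2) + 9)**2 = ((32 + 1/2 - 5/2) + 9)**2 = (30 + 9)**2 = 39**2 = 1521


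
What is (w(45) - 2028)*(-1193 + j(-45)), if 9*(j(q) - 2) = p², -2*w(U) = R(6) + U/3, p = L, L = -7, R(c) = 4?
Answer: 21740125/9 ≈ 2.4156e+6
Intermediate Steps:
p = -7
w(U) = -2 - U/6 (w(U) = -(4 + U/3)/2 = -2 - U/6)
j(q) = 67/9 (j(q) = 2 + (⅑)*(-7)² = 2 + (⅑)*49 = 2 + 49/9 = 67/9)
(w(45) - 2028)*(-1193 + j(-45)) = ((-2 - ⅙*45) - 2028)*(-1193 + 67/9) = ((-2 - 15/2) - 2028)*(-10670/9) = (-19/2 - 2028)*(-10670/9) = -4075/2*(-10670/9) = 21740125/9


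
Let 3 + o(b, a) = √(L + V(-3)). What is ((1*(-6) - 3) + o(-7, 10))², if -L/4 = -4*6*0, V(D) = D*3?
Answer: 135 - 72*I ≈ 135.0 - 72.0*I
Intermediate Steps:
V(D) = 3*D
L = 0 (L = -4*(-4*6)*0 = -(-96)*0 = -4*0 = 0)
o(b, a) = -3 + 3*I (o(b, a) = -3 + √(0 + 3*(-3)) = -3 + √(0 - 9) = -3 + √(-9) = -3 + 3*I)
((1*(-6) - 3) + o(-7, 10))² = ((1*(-6) - 3) + (-3 + 3*I))² = ((-6 - 3) + (-3 + 3*I))² = (-9 + (-3 + 3*I))² = (-12 + 3*I)²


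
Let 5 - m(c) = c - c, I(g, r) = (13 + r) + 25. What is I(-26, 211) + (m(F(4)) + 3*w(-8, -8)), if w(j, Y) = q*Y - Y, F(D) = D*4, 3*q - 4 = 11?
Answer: 158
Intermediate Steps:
I(g, r) = 38 + r
q = 5 (q = 4/3 + (1/3)*11 = 4/3 + 11/3 = 5)
F(D) = 4*D
w(j, Y) = 4*Y (w(j, Y) = 5*Y - Y = 4*Y)
m(c) = 5 (m(c) = 5 - (c - c) = 5 - 1*0 = 5 + 0 = 5)
I(-26, 211) + (m(F(4)) + 3*w(-8, -8)) = (38 + 211) + (5 + 3*(4*(-8))) = 249 + (5 + 3*(-32)) = 249 + (5 - 96) = 249 - 91 = 158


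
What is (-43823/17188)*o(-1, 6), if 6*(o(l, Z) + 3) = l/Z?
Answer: 4776707/618768 ≈ 7.7197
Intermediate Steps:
o(l, Z) = -3 + l/(6*Z) (o(l, Z) = -3 + (l/Z)/6 = -3 + l/(6*Z))
(-43823/17188)*o(-1, 6) = (-43823/17188)*(-3 + (⅙)*(-1)/6) = (-43823*1/17188)*(-3 + (⅙)*(-1)*(⅙)) = -43823*(-3 - 1/36)/17188 = -43823/17188*(-109/36) = 4776707/618768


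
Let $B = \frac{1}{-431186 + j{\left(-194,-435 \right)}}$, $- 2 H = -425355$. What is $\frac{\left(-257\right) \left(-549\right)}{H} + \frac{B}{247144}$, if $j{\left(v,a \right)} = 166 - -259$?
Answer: $\frac{10013840198542423}{15094430615662440} \approx 0.66341$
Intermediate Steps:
$j{\left(v,a \right)} = 425$ ($j{\left(v,a \right)} = 166 + 259 = 425$)
$H = \frac{425355}{2}$ ($H = \left(- \frac{1}{2}\right) \left(-425355\right) = \frac{425355}{2} \approx 2.1268 \cdot 10^{5}$)
$B = - \frac{1}{430761}$ ($B = \frac{1}{-431186 + 425} = \frac{1}{-430761} = - \frac{1}{430761} \approx -2.3215 \cdot 10^{-6}$)
$\frac{\left(-257\right) \left(-549\right)}{H} + \frac{B}{247144} = \frac{\left(-257\right) \left(-549\right)}{\frac{425355}{2}} - \frac{1}{430761 \cdot 247144} = 141093 \cdot \frac{2}{425355} - \frac{1}{106459996584} = \frac{94062}{141785} - \frac{1}{106459996584} = \frac{10013840198542423}{15094430615662440}$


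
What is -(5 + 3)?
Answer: -8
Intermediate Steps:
-(5 + 3) = -1*8 = -8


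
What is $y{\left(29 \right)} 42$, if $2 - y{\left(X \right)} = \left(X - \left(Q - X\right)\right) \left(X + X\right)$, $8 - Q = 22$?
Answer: $-175308$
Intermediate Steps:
$Q = -14$ ($Q = 8 - 22 = -14$)
$y{\left(X \right)} = 2 - 2 X \left(14 + 2 X\right)$ ($y{\left(X \right)} = 2 - \left(X + \left(X - -14\right)\right) \left(X + X\right) = 2 - \left(X + \left(X + 14\right)\right) 2 X = 2 - \left(X + \left(14 + X\right)\right) 2 X = 2 - \left(14 + 2 X\right) 2 X = 2 - 2 X \left(14 + 2 X\right)$)
$y{\left(29 \right)} 42 = \left(2 - 812 - 4 \cdot 29^{2}\right) 42 = \left(2 - 812 - 3364\right) 42 = \left(-4174\right) 42 = -175308$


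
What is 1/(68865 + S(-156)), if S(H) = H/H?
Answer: 1/68866 ≈ 1.4521e-5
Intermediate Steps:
S(H) = 1
1/(68865 + S(-156)) = 1/(68865 + 1) = 1/68866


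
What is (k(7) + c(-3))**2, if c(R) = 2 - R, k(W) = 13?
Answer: 324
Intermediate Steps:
(k(7) + c(-3))**2 = (13 + (2 - 1*(-3)))**2 = (13 + (2 + 3))**2 = (13 + 5)**2 = 18**2 = 324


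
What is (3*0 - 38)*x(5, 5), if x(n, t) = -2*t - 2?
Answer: 456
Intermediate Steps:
x(n, t) = -2 - 2*t
(3*0 - 38)*x(5, 5) = (3*0 - 38)*(-2 - 2*5) = (0 - 38)*(-2 - 10) = -38*(-12) = 456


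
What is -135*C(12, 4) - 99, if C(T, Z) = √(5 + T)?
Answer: -99 - 135*√17 ≈ -655.62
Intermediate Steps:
-135*C(12, 4) - 99 = -135*√(5 + 12) - 99 = -135*√17 - 99 = -99 - 135*√17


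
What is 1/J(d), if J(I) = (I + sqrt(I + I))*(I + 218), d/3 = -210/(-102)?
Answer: 289/270581 - 289*sqrt(3570)/28411005 ≈ 0.00046029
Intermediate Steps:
d = 105/17 (d = 3*(-210/(-102)) = 3*(-210*(-1/102)) = 3*(35/17) = 105/17 ≈ 6.1765)
J(I) = (218 + I)*(I + sqrt(2)*sqrt(I)) (J(I) = (I + sqrt(2*I))*(218 + I) = (I + sqrt(2)*sqrt(I))*(218 + I) = (218 + I)*(I + sqrt(2)*sqrt(I)))
1/J(d) = 1/((105/17)**2 + 218*(105/17) + sqrt(2)*(105/17)**(3/2) + 218*sqrt(2)*sqrt(105/17)) = 1/(11025/289 + 22890/17 + sqrt(2)*(105*sqrt(1785)/289) + 218*sqrt(2)*(sqrt(1785)/17)) = 1/(11025/289 + 22890/17 + 105*sqrt(3570)/289 + 218*sqrt(3570)/17) = 1/(400155/289 + 3811*sqrt(3570)/289)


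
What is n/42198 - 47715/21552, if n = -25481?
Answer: -427107347/151575216 ≈ -2.8178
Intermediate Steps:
n/42198 - 47715/21552 = -25481/42198 - 47715/21552 = -25481*1/42198 - 47715*1/21552 = -25481/42198 - 15905/7184 = -427107347/151575216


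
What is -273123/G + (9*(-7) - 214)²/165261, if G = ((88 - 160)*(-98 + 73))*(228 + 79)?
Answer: -304014967/10147025400 ≈ -0.029961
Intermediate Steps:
G = 552600 (G = -72*(-25)*307 = 1800*307 = 552600)
-273123/G + (9*(-7) - 214)²/165261 = -273123/552600 + (9*(-7) - 214)²/165261 = -273123*1/552600 + (-63 - 214)²*(1/165261) = -30347/61400 + (-277)²*(1/165261) = -30347/61400 + 76729*(1/165261) = -30347/61400 + 76729/165261 = -304014967/10147025400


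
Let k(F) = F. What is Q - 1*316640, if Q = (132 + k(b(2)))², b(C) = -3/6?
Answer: -1197391/4 ≈ -2.9935e+5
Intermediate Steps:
b(C) = -½ (b(C) = -3*⅙ = -½)
Q = 69169/4 (Q = (132 - ½)² = (263/2)² = 69169/4 ≈ 17292.)
Q - 1*316640 = 69169/4 - 1*316640 = 69169/4 - 316640 = -1197391/4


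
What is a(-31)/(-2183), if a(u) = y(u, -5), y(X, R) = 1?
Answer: -1/2183 ≈ -0.00045808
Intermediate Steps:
a(u) = 1
a(-31)/(-2183) = 1/(-2183) = 1*(-1/2183) = -1/2183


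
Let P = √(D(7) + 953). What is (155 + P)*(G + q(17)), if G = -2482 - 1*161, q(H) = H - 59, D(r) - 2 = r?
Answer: -416175 - 2685*√962 ≈ -4.9945e+5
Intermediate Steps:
D(r) = 2 + r
q(H) = -59 + H
P = √962 (P = √((2 + 7) + 953) = √(9 + 953) = √962 ≈ 31.016)
G = -2643 (G = -2482 - 161 = -2643)
(155 + P)*(G + q(17)) = (155 + √962)*(-2643 + (-59 + 17)) = (155 + √962)*(-2643 - 42) = (155 + √962)*(-2685) = -416175 - 2685*√962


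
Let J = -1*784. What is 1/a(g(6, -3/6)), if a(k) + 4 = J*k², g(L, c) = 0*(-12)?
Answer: -¼ ≈ -0.25000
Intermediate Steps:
g(L, c) = 0
J = -784
a(k) = -4 - 784*k²
1/a(g(6, -3/6)) = 1/(-4 - 784*0²) = 1/(-4 - 784*0) = 1/(-4 + 0) = 1/(-4) = -¼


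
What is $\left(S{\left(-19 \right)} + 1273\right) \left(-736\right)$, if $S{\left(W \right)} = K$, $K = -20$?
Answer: $-922208$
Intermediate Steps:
$S{\left(W \right)} = -20$
$\left(S{\left(-19 \right)} + 1273\right) \left(-736\right) = \left(-20 + 1273\right) \left(-736\right) = 1253 \left(-736\right) = -922208$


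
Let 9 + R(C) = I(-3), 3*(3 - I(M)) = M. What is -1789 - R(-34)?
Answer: -1784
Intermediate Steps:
I(M) = 3 - M/3
R(C) = -5 (R(C) = -9 + (3 - ⅓*(-3)) = -9 + (3 + 1) = -9 + 4 = -5)
-1789 - R(-34) = -1789 - 1*(-5) = -1789 + 5 = -1784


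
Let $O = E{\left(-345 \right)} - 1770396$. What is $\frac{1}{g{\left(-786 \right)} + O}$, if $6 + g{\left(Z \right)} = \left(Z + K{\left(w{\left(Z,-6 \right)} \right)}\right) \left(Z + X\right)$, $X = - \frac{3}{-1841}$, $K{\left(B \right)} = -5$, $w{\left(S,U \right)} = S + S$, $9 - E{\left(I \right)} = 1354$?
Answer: $- \frac{263}{302455862} \approx -8.6955 \cdot 10^{-7}$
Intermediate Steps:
$E{\left(I \right)} = -1345$ ($E{\left(I \right)} = 9 - 1354 = -1345$)
$O = -1771741$ ($O = -1345 - 1770396 = -1771741$)
$w{\left(S,U \right)} = 2 S$
$X = \frac{3}{1841}$ ($X = \left(-3\right) \left(- \frac{1}{1841}\right) = \frac{3}{1841} \approx 0.0016296$)
$g{\left(Z \right)} = -6 + \left(-5 + Z\right) \left(\frac{3}{1841} + Z\right)$ ($g{\left(Z \right)} = -6 + \left(Z - 5\right) \left(Z + \frac{3}{1841}\right) = -6 + \left(-5 + Z\right) \left(\frac{3}{1841} + Z\right)$)
$\frac{1}{g{\left(-786 \right)} + O} = \frac{1}{\left(- \frac{11061}{1841} + \left(-786\right)^{2} - - \frac{7232772}{1841}\right) - 1771741} = \frac{1}{\left(- \frac{11061}{1841} + 617796 + \frac{7232772}{1841}\right) - 1771741} = \frac{1}{\frac{163512021}{263} - 1771741} = \frac{1}{- \frac{302455862}{263}} = - \frac{263}{302455862}$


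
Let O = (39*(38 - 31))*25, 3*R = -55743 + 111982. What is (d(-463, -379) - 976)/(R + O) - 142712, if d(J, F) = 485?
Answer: -10948009841/76714 ≈ -1.4271e+5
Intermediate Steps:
R = 56239/3 (R = (-55743 + 111982)/3 = (⅓)*56239 = 56239/3 ≈ 18746.)
O = 6825 (O = (39*7)*25 = 273*25 = 6825)
(d(-463, -379) - 976)/(R + O) - 142712 = (485 - 976)/(56239/3 + 6825) - 142712 = -491/76714/3 - 142712 = -491*3/76714 - 142712 = -1473/76714 - 142712 = -10948009841/76714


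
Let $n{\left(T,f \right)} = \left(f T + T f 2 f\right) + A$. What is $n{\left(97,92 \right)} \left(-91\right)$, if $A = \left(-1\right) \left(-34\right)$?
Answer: $-150238634$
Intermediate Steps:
$A = 34$
$n{\left(T,f \right)} = 34 + T f + 2 T f^{2}$ ($n{\left(T,f \right)} = \left(f T + T f 2 f\right) + 34 = \left(T f + 2 T f f\right) + 34 = \left(T f + 2 T f^{2}\right) + 34 = 34 + T f + 2 T f^{2}$)
$n{\left(97,92 \right)} \left(-91\right) = \left(34 + 97 \cdot 92 + 2 \cdot 97 \cdot 92^{2}\right) \left(-91\right) = \left(34 + 8924 + 2 \cdot 97 \cdot 8464\right) \left(-91\right) = \left(34 + 8924 + 1642016\right) \left(-91\right) = 1650974 \left(-91\right) = -150238634$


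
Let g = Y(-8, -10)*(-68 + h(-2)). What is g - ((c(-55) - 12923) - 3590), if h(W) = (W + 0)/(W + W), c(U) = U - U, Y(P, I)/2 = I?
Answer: 17863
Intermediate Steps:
Y(P, I) = 2*I
c(U) = 0
h(W) = ½ (h(W) = W/((2*W)) = W*(1/(2*W)) = ½)
g = 1350 (g = (2*(-10))*(-68 + ½) = -20*(-135/2) = 1350)
g - ((c(-55) - 12923) - 3590) = 1350 - ((0 - 12923) - 3590) = 1350 - (-12923 - 3590) = 1350 - 1*(-16513) = 1350 + 16513 = 17863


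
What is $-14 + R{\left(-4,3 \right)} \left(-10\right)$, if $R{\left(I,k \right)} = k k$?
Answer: $-104$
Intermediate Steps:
$R{\left(I,k \right)} = k^{2}$
$-14 + R{\left(-4,3 \right)} \left(-10\right) = -14 + 3^{2} \left(-10\right) = -14 + 9 \left(-10\right) = -14 - 90 = -104$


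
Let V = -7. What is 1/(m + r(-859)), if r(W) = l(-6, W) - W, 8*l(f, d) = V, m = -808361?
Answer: -8/6460023 ≈ -1.2384e-6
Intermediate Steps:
l(f, d) = -7/8 (l(f, d) = (⅛)*(-7) = -7/8)
r(W) = -7/8 - W
1/(m + r(-859)) = 1/(-808361 + (-7/8 - 1*(-859))) = 1/(-808361 + (-7/8 + 859)) = 1/(-808361 + 6865/8) = 1/(-6460023/8) = -8/6460023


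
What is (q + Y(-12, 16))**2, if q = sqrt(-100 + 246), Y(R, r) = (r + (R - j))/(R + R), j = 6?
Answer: 21025/144 + sqrt(146)/6 ≈ 148.02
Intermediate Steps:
Y(R, r) = (-6 + R + r)/(2*R) (Y(R, r) = (r + (R - 1*6))/(R + R) = (r + (R - 6))/((2*R)) = (r + (-6 + R))*(1/(2*R)) = (-6 + R + r)*(1/(2*R)) = (-6 + R + r)/(2*R))
q = sqrt(146) ≈ 12.083
(q + Y(-12, 16))**2 = (sqrt(146) + (1/2)*(-6 - 12 + 16)/(-12))**2 = (sqrt(146) + (1/2)*(-1/12)*(-2))**2 = (sqrt(146) + 1/12)**2 = (1/12 + sqrt(146))**2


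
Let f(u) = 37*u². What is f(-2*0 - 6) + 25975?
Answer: 27307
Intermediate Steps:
f(-2*0 - 6) + 25975 = 37*(-2*0 - 6)² + 25975 = 37*(0 - 6)² + 25975 = 37*(-6)² + 25975 = 37*36 + 25975 = 1332 + 25975 = 27307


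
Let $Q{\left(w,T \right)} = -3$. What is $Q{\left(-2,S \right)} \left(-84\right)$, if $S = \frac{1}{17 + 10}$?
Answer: $252$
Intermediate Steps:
$S = \frac{1}{27} \approx 0.037037$
$Q{\left(-2,S \right)} \left(-84\right) = \left(-3\right) \left(-84\right) = 252$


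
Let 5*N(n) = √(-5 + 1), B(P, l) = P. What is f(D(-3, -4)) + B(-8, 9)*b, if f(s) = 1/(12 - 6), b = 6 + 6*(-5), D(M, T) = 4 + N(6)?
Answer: 1153/6 ≈ 192.17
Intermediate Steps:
N(n) = 2*I/5 (N(n) = √(-5 + 1)/5 = √(-4)/5 = (2*I)/5 = 2*I/5)
D(M, T) = 4 + 2*I/5
b = -24 (b = 6 - 30 = -24)
f(s) = ⅙ (f(s) = 1/6 = ⅙)
f(D(-3, -4)) + B(-8, 9)*b = ⅙ - 8*(-24) = ⅙ + 192 = 1153/6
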